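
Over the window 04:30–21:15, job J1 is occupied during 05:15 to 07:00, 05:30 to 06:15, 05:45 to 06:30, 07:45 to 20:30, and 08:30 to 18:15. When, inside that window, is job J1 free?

04:30-05:15, 07:00-07:45, 20:30-21:15

The merged coverage is 05:15-07:00, 07:45-20:30.
Uncovered inside 04:30-21:15: 04:30-05:15, 07:00-07:45, 20:30-21:15.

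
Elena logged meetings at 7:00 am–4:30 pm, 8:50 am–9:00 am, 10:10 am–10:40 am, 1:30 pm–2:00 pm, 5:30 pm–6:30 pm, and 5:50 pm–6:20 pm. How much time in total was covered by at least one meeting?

Merged: 7:00 am–4:30 pm, 5:30 pm–6:30 pm.
Lengths: 9 h 30 min + 1 h = 10 h 30 min.

10 h 30 min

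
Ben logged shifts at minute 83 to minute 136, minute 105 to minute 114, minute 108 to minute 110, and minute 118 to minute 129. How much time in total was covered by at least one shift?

Merged: minute 83 to minute 136.
Length: 53 minutes.

53 minutes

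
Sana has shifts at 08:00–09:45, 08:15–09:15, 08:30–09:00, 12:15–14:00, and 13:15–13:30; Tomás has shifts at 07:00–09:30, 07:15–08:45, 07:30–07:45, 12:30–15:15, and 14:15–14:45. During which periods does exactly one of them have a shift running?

07:00–08:00, 09:30–09:45, 12:15–12:30, 14:00–15:15

Merge the first list: 08:00–09:45, 12:15–14:00.
Merge the second list: 07:00–09:30, 12:30–15:15.
Only in the first: 09:30–09:45, 12:15–12:30.
Only in the second: 07:00–08:00, 14:00–15:15.
Together these are the periods covered by exactly one.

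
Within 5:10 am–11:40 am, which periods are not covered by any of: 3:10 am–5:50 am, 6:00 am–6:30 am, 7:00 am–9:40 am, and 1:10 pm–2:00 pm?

5:50 am-6:00 am, 6:30 am-7:00 am, 9:40 am-11:40 am

The merged coverage is 3:10 am-5:50 am, 6:00 am-6:30 am, 7:00 am-9:40 am, 1:10 pm-2:00 pm.
Uncovered inside 5:10 am-11:40 am: 5:50 am-6:00 am, 6:30 am-7:00 am, 9:40 am-11:40 am.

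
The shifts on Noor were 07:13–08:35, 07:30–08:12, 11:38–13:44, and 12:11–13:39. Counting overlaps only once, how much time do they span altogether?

Merged: 07:13–08:35, 11:38–13:44.
Lengths: 1 h 22 min + 2 h 6 min = 3 h 28 min.

3 h 28 min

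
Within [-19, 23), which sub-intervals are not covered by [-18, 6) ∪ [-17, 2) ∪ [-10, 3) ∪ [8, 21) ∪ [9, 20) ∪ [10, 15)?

The merged coverage is [-18, 6), [8, 21).
Uncovered inside [-19, 23): [-19, -18), [6, 8), [21, 23).

[-19, -18) ∪ [6, 8) ∪ [21, 23)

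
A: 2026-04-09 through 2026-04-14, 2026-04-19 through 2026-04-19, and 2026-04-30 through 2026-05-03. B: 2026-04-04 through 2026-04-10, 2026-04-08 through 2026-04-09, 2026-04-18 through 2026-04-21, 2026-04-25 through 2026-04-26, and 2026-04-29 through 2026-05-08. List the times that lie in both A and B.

Merge the second list: 2026-04-04 through 2026-04-10, 2026-04-18 through 2026-04-21, 2026-04-25 through 2026-04-26, 2026-04-29 through 2026-05-08.
2026-04-09 through 2026-04-14 ∩ B → 2026-04-09 through 2026-04-10.
2026-04-19 through 2026-04-19 ∩ B → 2026-04-19 through 2026-04-19.
2026-04-30 through 2026-05-03 ∩ B → 2026-04-30 through 2026-05-03.

2026-04-09 through 2026-04-10, 2026-04-19 through 2026-04-19, 2026-04-30 through 2026-05-03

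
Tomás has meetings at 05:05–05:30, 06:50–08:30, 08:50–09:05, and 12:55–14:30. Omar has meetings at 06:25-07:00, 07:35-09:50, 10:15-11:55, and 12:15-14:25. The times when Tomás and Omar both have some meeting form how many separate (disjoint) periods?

4

A ∩ B = 06:50–07:00, 07:35–08:30, 08:50–09:05, 12:55–14:25.
That is 4 disjoint pieces.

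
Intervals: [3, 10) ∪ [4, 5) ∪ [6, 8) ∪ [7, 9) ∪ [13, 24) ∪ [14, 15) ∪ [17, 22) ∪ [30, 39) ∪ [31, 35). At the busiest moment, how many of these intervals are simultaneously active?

At 7, 3 of the intervals are simultaneously active.
No point has more.

3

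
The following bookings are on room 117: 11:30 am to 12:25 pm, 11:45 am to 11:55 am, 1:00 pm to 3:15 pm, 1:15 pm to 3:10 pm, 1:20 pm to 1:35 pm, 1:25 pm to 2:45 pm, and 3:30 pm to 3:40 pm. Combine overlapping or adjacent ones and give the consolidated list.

11:30 am–12:25 pm, 1:00 pm–3:15 pm, 3:30 pm–3:40 pm

11:45 am–11:55 am overlaps/touches 11:30 am–12:25 pm → extend to 11:30 am–12:25 pm.
1:00 pm–3:15 pm is disjoint → start new block.
1:15 pm–3:10 pm overlaps/touches 1:00 pm–3:15 pm → extend to 1:00 pm–3:15 pm.
1:20 pm–1:35 pm overlaps/touches 1:00 pm–3:15 pm → extend to 1:00 pm–3:15 pm.
1:25 pm–2:45 pm overlaps/touches 1:00 pm–3:15 pm → extend to 1:00 pm–3:15 pm.
3:30 pm–3:40 pm is disjoint → start new block.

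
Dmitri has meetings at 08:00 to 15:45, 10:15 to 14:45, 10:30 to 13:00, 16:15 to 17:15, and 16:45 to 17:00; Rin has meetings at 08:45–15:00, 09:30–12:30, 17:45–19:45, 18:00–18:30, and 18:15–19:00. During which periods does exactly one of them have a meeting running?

08:00-08:45, 15:00-15:45, 16:15-17:15, 17:45-19:45

A, merged: 08:00-15:45, 16:15-17:15.
B, merged: 08:45-15:00, 17:45-19:45.
A \ B = 08:00-08:45, 15:00-15:45, 16:15-17:15.
B \ A = 17:45-19:45.
Union of the two gives the symmetric difference.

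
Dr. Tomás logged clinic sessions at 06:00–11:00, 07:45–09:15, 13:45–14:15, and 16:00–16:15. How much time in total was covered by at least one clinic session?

Merged: 06:00-11:00, 13:45-14:15, 16:00-16:15.
Lengths: 5 h + 30 min + 15 min = 5 h 45 min.

5 h 45 min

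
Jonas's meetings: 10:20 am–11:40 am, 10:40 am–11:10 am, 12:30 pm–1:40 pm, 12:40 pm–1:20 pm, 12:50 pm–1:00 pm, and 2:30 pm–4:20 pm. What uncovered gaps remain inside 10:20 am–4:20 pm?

11:40 am–12:30 pm, 1:40 pm–2:30 pm

After merging, the occupied span is 10:20 am–11:40 am, 12:30 pm–1:40 pm, 2:30 pm–4:20 pm.
Gaps within 10:20 am–4:20 pm: 11:40 am–12:30 pm, 1:40 pm–2:30 pm.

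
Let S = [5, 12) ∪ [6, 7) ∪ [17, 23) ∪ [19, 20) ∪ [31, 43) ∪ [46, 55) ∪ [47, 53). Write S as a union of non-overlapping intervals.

[6, 7) overlaps/touches [5, 12) → extend to [5, 12).
[17, 23) is disjoint → start new block.
[19, 20) overlaps/touches [17, 23) → extend to [17, 23).
[31, 43) is disjoint → start new block.
[46, 55) is disjoint → start new block.
[47, 53) overlaps/touches [46, 55) → extend to [46, 55).

[5, 12) ∪ [17, 23) ∪ [31, 43) ∪ [46, 55)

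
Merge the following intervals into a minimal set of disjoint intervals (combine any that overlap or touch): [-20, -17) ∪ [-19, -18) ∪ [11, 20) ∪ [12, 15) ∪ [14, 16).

[-20, -17) ∪ [11, 20)

[-19, -18) overlaps/touches [-20, -17) → extend to [-20, -17).
[11, 20) is disjoint → start new block.
[12, 15) overlaps/touches [11, 20) → extend to [11, 20).
[14, 16) overlaps/touches [11, 20) → extend to [11, 20).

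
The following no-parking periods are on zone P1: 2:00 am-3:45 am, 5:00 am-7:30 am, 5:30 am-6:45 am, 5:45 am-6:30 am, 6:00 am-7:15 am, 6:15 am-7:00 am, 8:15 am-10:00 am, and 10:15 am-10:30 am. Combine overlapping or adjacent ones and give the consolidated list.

2:00 am–3:45 am, 5:00 am–7:30 am, 8:15 am–10:00 am, 10:15 am–10:30 am

5:00 am–7:30 am is disjoint → start new block.
5:30 am–6:45 am overlaps/touches 5:00 am–7:30 am → extend to 5:00 am–7:30 am.
5:45 am–6:30 am overlaps/touches 5:00 am–7:30 am → extend to 5:00 am–7:30 am.
6:00 am–7:15 am overlaps/touches 5:00 am–7:30 am → extend to 5:00 am–7:30 am.
6:15 am–7:00 am overlaps/touches 5:00 am–7:30 am → extend to 5:00 am–7:30 am.
8:15 am–10:00 am is disjoint → start new block.
10:15 am–10:30 am is disjoint → start new block.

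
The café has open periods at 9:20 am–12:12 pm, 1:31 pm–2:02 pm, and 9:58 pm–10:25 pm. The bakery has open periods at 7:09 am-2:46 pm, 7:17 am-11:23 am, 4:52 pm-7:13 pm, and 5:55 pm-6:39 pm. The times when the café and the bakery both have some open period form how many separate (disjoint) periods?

Second set merges to 7:09 am-2:46 pm, 4:52 pm-7:13 pm.
A ∩ B = 9:20 am-12:12 pm, 1:31 pm-2:02 pm.
That is 2 disjoint pieces.

2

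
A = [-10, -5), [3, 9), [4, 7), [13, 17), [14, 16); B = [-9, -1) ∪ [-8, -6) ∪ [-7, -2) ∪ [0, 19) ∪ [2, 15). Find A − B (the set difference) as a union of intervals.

[-10, -9)

Merge the first list: [-10, -5), [3, 9), [13, 17).
Merge the second list: [-9, -1), [0, 19).
[-10, -5) minus B → [-10, -9).
[3, 9): fully covered by B → removed.
[13, 17): fully covered by B → removed.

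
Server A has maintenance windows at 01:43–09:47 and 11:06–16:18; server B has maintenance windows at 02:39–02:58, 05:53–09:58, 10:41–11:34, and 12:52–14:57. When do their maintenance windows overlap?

01:43–09:47 meets the second set on 02:39–02:58, 05:53–09:47.
11:06–16:18 meets the second set on 11:06–11:34, 12:52–14:57.

02:39–02:58, 05:53–09:47, 11:06–11:34, 12:52–14:57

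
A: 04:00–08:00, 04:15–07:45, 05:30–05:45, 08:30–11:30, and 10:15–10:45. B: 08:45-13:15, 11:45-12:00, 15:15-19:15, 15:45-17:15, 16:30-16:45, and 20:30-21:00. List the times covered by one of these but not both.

04:00–08:00, 08:30–08:45, 11:30–13:15, 15:15–19:15, 20:30–21:00

First set merges to 04:00–08:00, 08:30–11:30.
Second set merges to 08:45–13:15, 15:15–19:15, 20:30–21:00.
Only in the first: 04:00–08:00, 08:30–08:45.
Only in the second: 11:30–13:15, 15:15–19:15, 20:30–21:00.
Together these are the periods covered by exactly one.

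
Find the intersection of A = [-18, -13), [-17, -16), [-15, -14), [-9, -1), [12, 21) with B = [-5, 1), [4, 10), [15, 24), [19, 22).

A, merged: [-18, -13), [-9, -1), [12, 21).
B, merged: [-5, 1), [4, 10), [15, 24).
[-18, -13) falls entirely outside B.
[-9, -1) overlaps B on [-5, -1).
[12, 21) overlaps B on [15, 21).

[-5, -1) ∪ [15, 21)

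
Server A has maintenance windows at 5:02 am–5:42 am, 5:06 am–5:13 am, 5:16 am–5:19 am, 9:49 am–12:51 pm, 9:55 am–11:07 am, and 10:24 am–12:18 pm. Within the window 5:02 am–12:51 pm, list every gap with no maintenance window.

The merged coverage is 5:02 am-5:42 am, 9:49 am-12:51 pm.
Gaps within 5:02 am-12:51 pm: 5:42 am-9:49 am.

5:42 am-9:49 am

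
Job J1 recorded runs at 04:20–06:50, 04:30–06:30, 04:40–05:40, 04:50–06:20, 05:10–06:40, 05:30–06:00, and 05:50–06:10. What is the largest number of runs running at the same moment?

6

Sweep endpoints in order; track running count of active intervals.
Peak of 6 reached at 05:30.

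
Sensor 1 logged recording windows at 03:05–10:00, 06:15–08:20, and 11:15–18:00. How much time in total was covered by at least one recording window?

Merged: 03:05–10:00, 11:15–18:00.
Lengths: 6 h 55 min + 6 h 45 min = 13 h 40 min.

13 h 40 min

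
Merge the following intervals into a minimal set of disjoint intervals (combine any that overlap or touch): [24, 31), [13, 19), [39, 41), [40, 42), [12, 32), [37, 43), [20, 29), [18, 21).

[12, 32) ∪ [37, 43)

Sort by start: [12, 32), [13, 19), [18, 21), [20, 29), [24, 31), [37, 43), [39, 41), [40, 42).
[13, 19) overlaps/touches [12, 32) → extend to [12, 32).
[18, 21) overlaps/touches [12, 32) → extend to [12, 32).
[20, 29) overlaps/touches [12, 32) → extend to [12, 32).
[24, 31) overlaps/touches [12, 32) → extend to [12, 32).
[37, 43) is disjoint → start new block.
[39, 41) overlaps/touches [37, 43) → extend to [37, 43).
[40, 42) overlaps/touches [37, 43) → extend to [37, 43).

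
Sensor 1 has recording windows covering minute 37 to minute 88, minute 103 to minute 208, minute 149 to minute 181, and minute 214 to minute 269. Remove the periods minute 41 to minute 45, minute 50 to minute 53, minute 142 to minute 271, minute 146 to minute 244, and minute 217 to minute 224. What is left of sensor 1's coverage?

Merge the first list: minute 37 to minute 88, minute 103 to minute 208, minute 214 to minute 269.
Merge the second list: minute 41 to minute 45, minute 50 to minute 53, minute 142 to minute 271.
minute 37 to minute 88 minus B → minute 37 to minute 41, minute 45 to minute 50, minute 53 to minute 88.
minute 103 to minute 208 minus B → minute 103 to minute 142.
minute 214 to minute 269: fully covered by B → removed.

minute 37 to minute 41, minute 45 to minute 50, minute 53 to minute 88, minute 103 to minute 142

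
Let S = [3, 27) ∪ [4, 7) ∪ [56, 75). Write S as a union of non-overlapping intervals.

[3, 27) ∪ [56, 75)

[4, 7) overlaps/touches [3, 27) → extend to [3, 27).
[56, 75) is disjoint → start new block.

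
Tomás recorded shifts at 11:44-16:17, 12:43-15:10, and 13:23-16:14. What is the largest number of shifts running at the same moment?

At 13:23, 3 of the intervals are simultaneously active.
No point has more.

3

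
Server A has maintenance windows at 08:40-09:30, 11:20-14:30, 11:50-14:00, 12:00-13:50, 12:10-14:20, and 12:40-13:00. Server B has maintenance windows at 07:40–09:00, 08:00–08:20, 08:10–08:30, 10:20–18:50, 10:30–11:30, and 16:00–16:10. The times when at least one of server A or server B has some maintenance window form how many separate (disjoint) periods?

First set merges to 08:40–09:30, 11:20–14:30.
Second set merges to 07:40–09:00, 10:20–18:50.
A ∪ B = 07:40–09:30, 10:20–18:50.
That is 2 disjoint pieces.

2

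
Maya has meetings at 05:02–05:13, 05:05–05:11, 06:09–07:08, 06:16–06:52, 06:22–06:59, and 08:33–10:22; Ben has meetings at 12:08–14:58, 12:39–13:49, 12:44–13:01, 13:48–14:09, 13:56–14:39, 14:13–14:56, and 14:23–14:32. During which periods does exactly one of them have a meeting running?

A, merged: 05:02–05:13, 06:09–07:08, 08:33–10:22.
B, merged: 12:08–14:58.
Only in the first: 05:02–05:13, 06:09–07:08, 08:33–10:22.
Only in the second: 12:08–14:58.
Together these are the periods covered by exactly one.

05:02–05:13, 06:09–07:08, 08:33–10:22, 12:08–14:58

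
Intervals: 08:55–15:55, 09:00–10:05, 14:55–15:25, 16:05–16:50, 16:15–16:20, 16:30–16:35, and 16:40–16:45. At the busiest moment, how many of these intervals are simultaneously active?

Walk the sorted start/end points keeping a running depth.
The depth first hits 2 at 09:00.

2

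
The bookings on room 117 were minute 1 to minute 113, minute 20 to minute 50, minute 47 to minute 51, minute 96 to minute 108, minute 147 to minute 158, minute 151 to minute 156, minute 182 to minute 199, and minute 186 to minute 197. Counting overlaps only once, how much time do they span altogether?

140 minutes

Merged: minute 1 to minute 113, minute 147 to minute 158, minute 182 to minute 199.
Lengths: 112 minutes + 11 minutes + 17 minutes = 140 minutes.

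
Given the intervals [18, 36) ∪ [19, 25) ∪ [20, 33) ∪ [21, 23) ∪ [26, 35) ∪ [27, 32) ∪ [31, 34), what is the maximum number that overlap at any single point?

At 31, 5 of the intervals are simultaneously active.
No point has more.

5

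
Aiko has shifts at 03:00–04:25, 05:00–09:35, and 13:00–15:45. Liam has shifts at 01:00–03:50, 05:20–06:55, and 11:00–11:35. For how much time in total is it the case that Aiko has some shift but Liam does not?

A \ B = 03:50–04:25, 05:00–05:20, 06:55–09:35, 13:00–15:45.
Total: 35 min + 20 min + 2 h 40 min + 2 h 45 min = 6 h 20 min.

6 h 20 min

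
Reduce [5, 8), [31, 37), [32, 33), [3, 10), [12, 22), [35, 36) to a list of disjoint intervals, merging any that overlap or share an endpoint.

[3, 10) ∪ [12, 22) ∪ [31, 37)

Sort by start: [3, 10), [5, 8), [12, 22), [31, 37), [32, 33), [35, 36).
[5, 8) overlaps/touches [3, 10) → extend to [3, 10).
[12, 22) is disjoint → start new block.
[31, 37) is disjoint → start new block.
[32, 33) overlaps/touches [31, 37) → extend to [31, 37).
[35, 36) overlaps/touches [31, 37) → extend to [31, 37).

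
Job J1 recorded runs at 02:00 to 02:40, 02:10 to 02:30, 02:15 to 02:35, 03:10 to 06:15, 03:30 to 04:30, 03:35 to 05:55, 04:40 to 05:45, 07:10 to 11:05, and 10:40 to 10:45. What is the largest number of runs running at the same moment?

3

Sweep endpoints in order; track running count of active intervals.
Peak of 3 reached at 02:15.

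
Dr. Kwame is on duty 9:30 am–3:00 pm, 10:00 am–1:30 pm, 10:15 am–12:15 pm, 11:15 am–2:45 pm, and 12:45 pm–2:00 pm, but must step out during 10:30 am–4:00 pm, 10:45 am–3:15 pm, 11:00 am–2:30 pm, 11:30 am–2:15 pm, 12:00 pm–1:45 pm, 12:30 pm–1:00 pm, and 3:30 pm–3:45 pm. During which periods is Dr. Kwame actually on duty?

9:30 am-10:30 am

A, merged: 9:30 am-3:00 pm.
B, merged: 10:30 am-4:00 pm.
9:30 am-3:00 pm \ B = 9:30 am-10:30 am.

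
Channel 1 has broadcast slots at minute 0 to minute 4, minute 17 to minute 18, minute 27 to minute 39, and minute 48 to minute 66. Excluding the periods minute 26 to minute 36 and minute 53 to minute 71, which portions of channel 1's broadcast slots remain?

minute 0 to minute 4, minute 17 to minute 18, minute 36 to minute 39, minute 48 to minute 53

minute 0 to minute 4: no B overlap → unchanged.
minute 17 to minute 18: no B overlap → unchanged.
minute 27 to minute 39 minus B → minute 36 to minute 39.
minute 48 to minute 66 minus B → minute 48 to minute 53.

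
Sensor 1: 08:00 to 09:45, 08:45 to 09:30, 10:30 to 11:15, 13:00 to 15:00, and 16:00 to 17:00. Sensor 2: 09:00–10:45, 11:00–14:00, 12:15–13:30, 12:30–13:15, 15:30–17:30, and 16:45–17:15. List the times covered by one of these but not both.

08:00-09:00, 09:45-10:30, 10:45-11:00, 11:15-13:00, 14:00-15:00, 15:30-16:00, 17:00-17:30

A, merged: 08:00-09:45, 10:30-11:15, 13:00-15:00, 16:00-17:00.
B, merged: 09:00-10:45, 11:00-14:00, 15:30-17:30.
A \ B = 08:00-09:00, 10:45-11:00, 14:00-15:00.
B \ A = 09:45-10:30, 11:15-13:00, 15:30-16:00, 17:00-17:30.
Union of the two gives the symmetric difference.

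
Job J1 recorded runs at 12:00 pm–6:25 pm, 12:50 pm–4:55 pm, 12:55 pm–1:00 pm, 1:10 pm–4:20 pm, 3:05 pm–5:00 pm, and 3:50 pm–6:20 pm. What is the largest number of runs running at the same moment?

Sweep endpoints in order; track running count of active intervals.
Peak of 5 reached at 3:50 pm.

5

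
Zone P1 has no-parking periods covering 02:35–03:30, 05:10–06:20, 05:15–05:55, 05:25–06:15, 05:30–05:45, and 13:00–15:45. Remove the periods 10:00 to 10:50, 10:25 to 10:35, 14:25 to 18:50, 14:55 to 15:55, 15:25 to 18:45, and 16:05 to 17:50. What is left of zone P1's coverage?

02:35–03:30, 05:10–06:20, 13:00–14:25

Merge the first list: 02:35–03:30, 05:10–06:20, 13:00–15:45.
Merge the second list: 10:00–10:50, 14:25–18:50.
02:35–03:30: nothing removed.
05:10–06:20: nothing removed.
13:00–15:45 \ B = 13:00–14:25.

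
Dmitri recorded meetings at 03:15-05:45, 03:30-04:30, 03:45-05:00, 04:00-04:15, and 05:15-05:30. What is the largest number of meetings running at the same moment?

4

At 04:00, 4 of the intervals are simultaneously active.
No point has more.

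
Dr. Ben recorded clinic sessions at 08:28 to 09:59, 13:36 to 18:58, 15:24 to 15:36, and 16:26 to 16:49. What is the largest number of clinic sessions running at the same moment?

2

Sweep endpoints in order; track running count of active intervals.
Peak of 2 reached at 15:24.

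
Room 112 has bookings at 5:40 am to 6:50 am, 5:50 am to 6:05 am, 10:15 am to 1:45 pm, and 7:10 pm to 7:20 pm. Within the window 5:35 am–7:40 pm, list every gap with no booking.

5:35 am–5:40 am, 6:50 am–10:15 am, 1:45 pm–7:10 pm, 7:20 pm–7:40 pm

After merging, the occupied span is 5:40 am–6:50 am, 10:15 am–1:45 pm, 7:10 pm–7:20 pm.
Gaps within 5:35 am–7:40 pm: 5:35 am–5:40 am, 6:50 am–10:15 am, 1:45 pm–7:10 pm, 7:20 pm–7:40 pm.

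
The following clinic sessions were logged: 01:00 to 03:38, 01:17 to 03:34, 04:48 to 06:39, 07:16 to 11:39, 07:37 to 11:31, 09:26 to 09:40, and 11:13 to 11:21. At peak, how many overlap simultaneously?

At 09:26, 3 of the intervals are simultaneously active.
No point has more.

3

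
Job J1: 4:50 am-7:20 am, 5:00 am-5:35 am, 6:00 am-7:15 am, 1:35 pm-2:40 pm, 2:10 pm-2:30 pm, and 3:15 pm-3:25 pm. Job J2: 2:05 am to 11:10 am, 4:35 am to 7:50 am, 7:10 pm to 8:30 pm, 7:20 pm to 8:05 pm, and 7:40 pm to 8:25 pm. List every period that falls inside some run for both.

Merge the first list: 4:50 am-7:20 am, 1:35 pm-2:40 pm, 3:15 pm-3:25 pm.
Merge the second list: 2:05 am-11:10 am, 7:10 pm-8:30 pm.
4:50 am-7:20 am meets the second set on 4:50 am-7:20 am.
1:35 pm-2:40 pm: no overlap with the second set.
3:15 pm-3:25 pm: no overlap with the second set.

4:50 am-7:20 am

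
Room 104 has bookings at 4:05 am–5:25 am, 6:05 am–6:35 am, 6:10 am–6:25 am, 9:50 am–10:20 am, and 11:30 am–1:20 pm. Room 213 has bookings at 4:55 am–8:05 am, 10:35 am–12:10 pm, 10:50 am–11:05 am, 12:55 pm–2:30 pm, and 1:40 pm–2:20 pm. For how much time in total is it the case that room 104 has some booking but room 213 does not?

A, merged: 4:05 am–5:25 am, 6:05 am–6:35 am, 9:50 am–10:20 am, 11:30 am–1:20 pm.
B, merged: 4:55 am–8:05 am, 10:35 am–12:10 pm, 12:55 pm–2:30 pm.
A \ B = 4:05 am–4:55 am, 9:50 am–10:20 am, 12:10 pm–12:55 pm.
Total: 50 min + 30 min + 45 min = 2 h 5 min.

2 h 5 min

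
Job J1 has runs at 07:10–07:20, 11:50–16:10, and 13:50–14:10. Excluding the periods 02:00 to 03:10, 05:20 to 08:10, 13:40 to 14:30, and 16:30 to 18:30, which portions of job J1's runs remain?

11:50-13:40, 14:30-16:10

Merge the first list: 07:10-07:20, 11:50-16:10.
07:10-07:20: entirely removed.
11:50-16:10 \ B = 11:50-13:40, 14:30-16:10.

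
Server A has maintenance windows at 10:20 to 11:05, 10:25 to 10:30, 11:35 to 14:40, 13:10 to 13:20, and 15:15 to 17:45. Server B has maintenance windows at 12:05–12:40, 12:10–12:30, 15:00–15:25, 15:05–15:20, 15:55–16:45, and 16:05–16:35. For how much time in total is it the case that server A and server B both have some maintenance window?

1 h 35 min

Merge the first list: 10:20–11:05, 11:35–14:40, 15:15–17:45.
Merge the second list: 12:05–12:40, 15:00–15:25, 15:55–16:45.
A ∩ B = 12:05–12:40, 15:15–15:25, 15:55–16:45.
Total: 35 min + 10 min + 50 min = 1 h 35 min.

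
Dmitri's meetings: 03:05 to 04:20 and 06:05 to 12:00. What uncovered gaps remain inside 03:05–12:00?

After merging, the occupied span is 03:05-04:20, 06:05-12:00.
Uncovered inside 03:05-12:00: 04:20-06:05.

04:20-06:05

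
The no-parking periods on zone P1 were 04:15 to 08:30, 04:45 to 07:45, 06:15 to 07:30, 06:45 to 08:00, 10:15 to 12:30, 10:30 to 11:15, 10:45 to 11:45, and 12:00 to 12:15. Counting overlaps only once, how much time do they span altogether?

6 h 30 min

Merged: 04:15-08:30, 10:15-12:30.
Lengths: 4 h 15 min + 2 h 15 min = 6 h 30 min.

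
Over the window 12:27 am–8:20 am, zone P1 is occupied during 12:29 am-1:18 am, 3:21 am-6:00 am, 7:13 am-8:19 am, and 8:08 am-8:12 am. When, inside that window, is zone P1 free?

The merged coverage is 12:29 am–1:18 am, 3:21 am–6:00 am, 7:13 am–8:19 am.
Gaps within 12:27 am–8:20 am: 12:27 am–12:29 am, 1:18 am–3:21 am, 6:00 am–7:13 am, 8:19 am–8:20 am.

12:27 am–12:29 am, 1:18 am–3:21 am, 6:00 am–7:13 am, 8:19 am–8:20 am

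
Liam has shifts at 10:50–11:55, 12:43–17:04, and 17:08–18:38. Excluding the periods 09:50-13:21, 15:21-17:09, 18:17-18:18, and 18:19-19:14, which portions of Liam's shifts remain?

13:21-15:21, 17:09-18:17, 18:18-18:19

10:50-11:55: entirely removed.
12:43-17:04 \ B = 13:21-15:21.
17:08-18:38 \ B = 17:09-18:17, 18:18-18:19.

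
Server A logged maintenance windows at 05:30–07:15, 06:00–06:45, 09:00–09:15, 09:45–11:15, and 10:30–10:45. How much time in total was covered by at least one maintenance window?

3 h 30 min

Merged: 05:30–07:15, 09:00–09:15, 09:45–11:15.
Lengths: 1 h 45 min + 15 min + 1 h 30 min = 3 h 30 min.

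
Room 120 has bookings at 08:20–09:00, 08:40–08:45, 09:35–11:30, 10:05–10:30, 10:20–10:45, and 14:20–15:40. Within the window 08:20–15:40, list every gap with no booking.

09:00-09:35, 11:30-14:20

The merged coverage is 08:20-09:00, 09:35-11:30, 14:20-15:40.
Gaps within 08:20-15:40: 09:00-09:35, 11:30-14:20.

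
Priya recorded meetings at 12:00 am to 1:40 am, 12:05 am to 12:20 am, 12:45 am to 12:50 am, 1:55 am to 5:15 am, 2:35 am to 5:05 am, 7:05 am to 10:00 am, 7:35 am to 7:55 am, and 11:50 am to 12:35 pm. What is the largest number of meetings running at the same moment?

2

At 12:05 am, 2 of the intervals are simultaneously active.
No point has more.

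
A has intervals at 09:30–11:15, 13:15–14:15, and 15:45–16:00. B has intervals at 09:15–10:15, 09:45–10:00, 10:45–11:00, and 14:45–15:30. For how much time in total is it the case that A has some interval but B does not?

2 h

Second set merges to 09:15-10:15, 10:45-11:00, 14:45-15:30.
A \ B = 10:15-10:45, 11:00-11:15, 13:15-14:15, 15:45-16:00.
Total: 30 min + 15 min + 1 h + 15 min = 2 h.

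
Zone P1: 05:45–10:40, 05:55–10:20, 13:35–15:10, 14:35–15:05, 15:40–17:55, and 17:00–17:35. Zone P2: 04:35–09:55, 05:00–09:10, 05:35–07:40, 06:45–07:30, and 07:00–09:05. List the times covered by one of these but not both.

04:35–05:45, 09:55–10:40, 13:35–15:10, 15:40–17:55

A, merged: 05:45–10:40, 13:35–15:10, 15:40–17:55.
B, merged: 04:35–09:55.
A but not B: 09:55–10:40, 13:35–15:10, 15:40–17:55.
B but not A: 04:35–05:45.
Combining gives A △ B.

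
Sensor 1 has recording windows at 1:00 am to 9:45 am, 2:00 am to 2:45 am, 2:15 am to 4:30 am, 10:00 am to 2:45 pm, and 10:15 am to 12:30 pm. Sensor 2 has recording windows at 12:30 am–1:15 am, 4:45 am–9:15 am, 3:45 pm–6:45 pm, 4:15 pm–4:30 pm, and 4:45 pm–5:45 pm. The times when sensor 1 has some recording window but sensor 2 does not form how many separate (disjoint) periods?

First set merges to 1:00 am–9:45 am, 10:00 am–2:45 pm.
Second set merges to 12:30 am–1:15 am, 4:45 am–9:15 am, 3:45 pm–6:45 pm.
A \ B = 1:15 am–4:45 am, 9:15 am–9:45 am, 10:00 am–2:45 pm.
That is 3 disjoint pieces.

3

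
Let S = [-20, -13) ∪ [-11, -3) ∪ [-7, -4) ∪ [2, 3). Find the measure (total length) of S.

Merged: [-20, -13), [-11, -3), [2, 3).
Lengths: 7 + 8 + 1 = 16.

16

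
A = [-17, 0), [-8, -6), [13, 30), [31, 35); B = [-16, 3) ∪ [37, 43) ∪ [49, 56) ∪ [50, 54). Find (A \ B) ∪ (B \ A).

[-17, -16) ∪ [0, 3) ∪ [13, 30) ∪ [31, 35) ∪ [37, 43) ∪ [49, 56)

A, merged: [-17, 0), [13, 30), [31, 35).
B, merged: [-16, 3), [37, 43), [49, 56).
A but not B: [-17, -16), [13, 30), [31, 35).
B but not A: [0, 3), [37, 43), [49, 56).
Combining gives A △ B.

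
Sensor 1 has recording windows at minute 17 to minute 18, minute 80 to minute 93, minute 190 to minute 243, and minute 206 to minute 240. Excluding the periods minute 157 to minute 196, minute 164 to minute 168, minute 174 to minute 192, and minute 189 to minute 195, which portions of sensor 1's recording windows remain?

First set merges to minute 17 to minute 18, minute 80 to minute 93, minute 190 to minute 243.
Second set merges to minute 157 to minute 196.
minute 17 to minute 18: nothing removed.
minute 80 to minute 93: nothing removed.
minute 190 to minute 243 \ B = minute 196 to minute 243.

minute 17 to minute 18, minute 80 to minute 93, minute 196 to minute 243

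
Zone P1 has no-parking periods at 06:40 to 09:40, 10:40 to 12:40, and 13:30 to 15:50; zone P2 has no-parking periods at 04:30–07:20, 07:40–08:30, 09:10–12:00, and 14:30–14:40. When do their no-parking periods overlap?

06:40–07:20, 07:40–08:30, 09:10–09:40, 10:40–12:00, 14:30–14:40

06:40–09:40 meets the second set on 06:40–07:20, 07:40–08:30, 09:10–09:40.
10:40–12:40 meets the second set on 10:40–12:00.
13:30–15:50 meets the second set on 14:30–14:40.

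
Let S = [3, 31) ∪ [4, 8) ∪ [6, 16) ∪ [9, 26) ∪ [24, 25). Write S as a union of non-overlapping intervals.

[4, 8) overlaps/touches [3, 31) → extend to [3, 31).
[6, 16) overlaps/touches [3, 31) → extend to [3, 31).
[9, 26) overlaps/touches [3, 31) → extend to [3, 31).
[24, 25) overlaps/touches [3, 31) → extend to [3, 31).

[3, 31)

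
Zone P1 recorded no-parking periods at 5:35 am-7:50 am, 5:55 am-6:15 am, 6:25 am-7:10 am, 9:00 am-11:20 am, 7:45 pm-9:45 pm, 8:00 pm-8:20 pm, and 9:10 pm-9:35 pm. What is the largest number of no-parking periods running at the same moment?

Walk the sorted start/end points keeping a running depth.
The depth first hits 2 at 5:55 am.

2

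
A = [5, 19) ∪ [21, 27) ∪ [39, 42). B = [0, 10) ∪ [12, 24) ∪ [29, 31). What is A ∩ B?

[5, 10) ∪ [12, 19) ∪ [21, 24)

[5, 19) overlaps B on [5, 10), [12, 19).
[21, 27) overlaps B on [21, 24).
[39, 42) falls entirely outside B.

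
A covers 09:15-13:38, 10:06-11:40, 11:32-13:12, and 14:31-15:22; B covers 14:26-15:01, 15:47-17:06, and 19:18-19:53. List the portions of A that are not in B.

A, merged: 09:15–13:38, 14:31–15:22.
09:15–13:38 is untouched.
14:31–15:22 with B removed leaves 15:01–15:22.

09:15–13:38, 15:01–15:22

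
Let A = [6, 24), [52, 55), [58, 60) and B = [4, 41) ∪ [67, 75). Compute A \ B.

[6, 24): fully covered by B → removed.
[52, 55): no B overlap → unchanged.
[58, 60): no B overlap → unchanged.

[52, 55) ∪ [58, 60)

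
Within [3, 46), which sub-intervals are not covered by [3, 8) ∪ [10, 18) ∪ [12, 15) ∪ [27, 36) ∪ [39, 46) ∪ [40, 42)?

After merging, the occupied span is [3, 8), [10, 18), [27, 36), [39, 46).
Gaps within [3, 46): [8, 10), [18, 27), [36, 39).

[8, 10) ∪ [18, 27) ∪ [36, 39)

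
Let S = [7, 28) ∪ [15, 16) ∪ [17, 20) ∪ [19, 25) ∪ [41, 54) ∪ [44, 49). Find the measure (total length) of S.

Merged: [7, 28), [41, 54).
Lengths: 21 + 13 = 34.

34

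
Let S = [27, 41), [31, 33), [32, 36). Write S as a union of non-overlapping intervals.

[27, 41)

[31, 33) overlaps/touches [27, 41) → extend to [27, 41).
[32, 36) overlaps/touches [27, 41) → extend to [27, 41).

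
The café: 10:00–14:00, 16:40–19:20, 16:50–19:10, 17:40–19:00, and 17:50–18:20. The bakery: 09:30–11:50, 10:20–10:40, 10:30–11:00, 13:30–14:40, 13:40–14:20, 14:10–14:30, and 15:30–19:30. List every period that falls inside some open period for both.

Merge the first list: 10:00–14:00, 16:40–19:20.
Merge the second list: 09:30–11:50, 13:30–14:40, 15:30–19:30.
10:00–14:00 ∩ B → 10:00–11:50, 13:30–14:00.
16:40–19:20 ∩ B → 16:40–19:20.

10:00–11:50, 13:30–14:00, 16:40–19:20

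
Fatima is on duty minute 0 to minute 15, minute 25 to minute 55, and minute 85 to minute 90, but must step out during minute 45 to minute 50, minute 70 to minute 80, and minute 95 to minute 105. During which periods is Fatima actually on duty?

minute 0 to minute 15, minute 25 to minute 45, minute 50 to minute 55, minute 85 to minute 90

minute 0 to minute 15 is untouched.
minute 25 to minute 55 with B removed leaves minute 25 to minute 45, minute 50 to minute 55.
minute 85 to minute 90 is untouched.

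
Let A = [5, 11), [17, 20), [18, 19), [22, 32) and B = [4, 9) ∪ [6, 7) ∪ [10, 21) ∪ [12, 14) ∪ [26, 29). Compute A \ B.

First set merges to [5, 11), [17, 20), [22, 32).
Second set merges to [4, 9), [10, 21), [26, 29).
[5, 11) minus B → [9, 10).
[17, 20): fully covered by B → removed.
[22, 32) minus B → [22, 26), [29, 32).

[9, 10) ∪ [22, 26) ∪ [29, 32)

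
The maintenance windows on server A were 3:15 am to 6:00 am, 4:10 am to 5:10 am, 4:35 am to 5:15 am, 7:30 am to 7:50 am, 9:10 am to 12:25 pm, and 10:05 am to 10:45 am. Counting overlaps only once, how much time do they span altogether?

6 h 20 min

Merged: 3:15 am-6:00 am, 7:30 am-7:50 am, 9:10 am-12:25 pm.
Lengths: 2 h 45 min + 20 min + 3 h 15 min = 6 h 20 min.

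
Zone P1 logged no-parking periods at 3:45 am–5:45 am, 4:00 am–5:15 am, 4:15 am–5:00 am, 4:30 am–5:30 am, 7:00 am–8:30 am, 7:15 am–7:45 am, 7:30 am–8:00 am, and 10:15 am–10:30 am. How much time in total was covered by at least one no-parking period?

3 h 45 min

Merged: 3:45 am-5:45 am, 7:00 am-8:30 am, 10:15 am-10:30 am.
Lengths: 2 h + 1 h 30 min + 15 min = 3 h 45 min.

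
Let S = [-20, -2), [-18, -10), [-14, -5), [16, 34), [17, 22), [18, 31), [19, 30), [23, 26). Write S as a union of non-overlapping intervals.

[-20, -2) ∪ [16, 34)

[-18, -10) overlaps/touches [-20, -2) → extend to [-20, -2).
[-14, -5) overlaps/touches [-20, -2) → extend to [-20, -2).
[16, 34) is disjoint → start new block.
[17, 22) overlaps/touches [16, 34) → extend to [16, 34).
[18, 31) overlaps/touches [16, 34) → extend to [16, 34).
[19, 30) overlaps/touches [16, 34) → extend to [16, 34).
[23, 26) overlaps/touches [16, 34) → extend to [16, 34).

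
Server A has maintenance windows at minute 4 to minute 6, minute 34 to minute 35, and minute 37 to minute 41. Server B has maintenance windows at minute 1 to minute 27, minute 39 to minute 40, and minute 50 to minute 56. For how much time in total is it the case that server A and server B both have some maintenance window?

3 minutes

A ∩ B = minute 4 to minute 6, minute 39 to minute 40.
Total: 2 minutes + 1 minute = 3 minutes.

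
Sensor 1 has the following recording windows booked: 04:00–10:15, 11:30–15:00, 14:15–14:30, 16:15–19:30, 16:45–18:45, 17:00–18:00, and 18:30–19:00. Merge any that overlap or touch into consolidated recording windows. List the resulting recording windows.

04:00–10:15, 11:30–15:00, 16:15–19:30

11:30–15:00 is disjoint → start new block.
14:15–14:30 overlaps/touches 11:30–15:00 → extend to 11:30–15:00.
16:15–19:30 is disjoint → start new block.
16:45–18:45 overlaps/touches 16:15–19:30 → extend to 16:15–19:30.
17:00–18:00 overlaps/touches 16:15–19:30 → extend to 16:15–19:30.
18:30–19:00 overlaps/touches 16:15–19:30 → extend to 16:15–19:30.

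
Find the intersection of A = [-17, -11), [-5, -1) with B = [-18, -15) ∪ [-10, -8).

[-17, -11) ∩ B → [-17, -15).
[-5, -1) meets no B interval.

[-17, -15)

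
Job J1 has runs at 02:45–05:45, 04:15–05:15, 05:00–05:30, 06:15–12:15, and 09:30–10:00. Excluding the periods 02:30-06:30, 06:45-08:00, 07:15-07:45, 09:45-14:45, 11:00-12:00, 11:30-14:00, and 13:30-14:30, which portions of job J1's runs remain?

06:30-06:45, 08:00-09:45

A, merged: 02:45-05:45, 06:15-12:15.
B, merged: 02:30-06:30, 06:45-08:00, 09:45-14:45.
02:45-05:45: fully covered by B → removed.
06:15-12:15 minus B → 06:30-06:45, 08:00-09:45.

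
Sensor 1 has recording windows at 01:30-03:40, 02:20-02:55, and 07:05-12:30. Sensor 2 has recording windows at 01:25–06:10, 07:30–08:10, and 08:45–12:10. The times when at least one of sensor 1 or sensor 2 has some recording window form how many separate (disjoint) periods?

A, merged: 01:30-03:40, 07:05-12:30.
A ∪ B = 01:25-06:10, 07:05-12:30.
That is 2 disjoint pieces.

2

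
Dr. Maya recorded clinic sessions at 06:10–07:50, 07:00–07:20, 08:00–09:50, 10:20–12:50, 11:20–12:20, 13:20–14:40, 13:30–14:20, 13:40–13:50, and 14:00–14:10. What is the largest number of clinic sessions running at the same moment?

At 13:40, 3 of the intervals are simultaneously active.
No point has more.

3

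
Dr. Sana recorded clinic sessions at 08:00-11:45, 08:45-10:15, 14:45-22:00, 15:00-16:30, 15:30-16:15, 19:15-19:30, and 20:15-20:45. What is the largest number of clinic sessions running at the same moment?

Sweep endpoints in order; track running count of active intervals.
Peak of 3 reached at 15:30.

3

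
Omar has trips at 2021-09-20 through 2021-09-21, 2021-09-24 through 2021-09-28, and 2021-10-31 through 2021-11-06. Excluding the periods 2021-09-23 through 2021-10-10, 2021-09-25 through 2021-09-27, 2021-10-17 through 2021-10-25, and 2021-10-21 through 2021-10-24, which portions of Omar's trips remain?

2021-09-20 through 2021-09-21, 2021-10-31 through 2021-11-06

Merge the second list: 2021-09-23 through 2021-10-10, 2021-10-17 through 2021-10-25.
2021-09-20 through 2021-09-21 is untouched.
2021-09-24 through 2021-09-28 lies entirely inside B → drops out.
2021-10-31 through 2021-11-06 is untouched.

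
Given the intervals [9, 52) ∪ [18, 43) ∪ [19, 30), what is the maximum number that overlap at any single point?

Sweep endpoints in order; track running count of active intervals.
Peak of 3 reached at 19.

3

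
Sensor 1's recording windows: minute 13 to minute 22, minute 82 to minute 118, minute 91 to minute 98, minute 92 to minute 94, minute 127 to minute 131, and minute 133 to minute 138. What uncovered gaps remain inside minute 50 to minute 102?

minute 50 to minute 82

The merged coverage is minute 13 to minute 22, minute 82 to minute 118, minute 127 to minute 131, minute 133 to minute 138.
Complement within minute 50 to minute 102: minute 50 to minute 82.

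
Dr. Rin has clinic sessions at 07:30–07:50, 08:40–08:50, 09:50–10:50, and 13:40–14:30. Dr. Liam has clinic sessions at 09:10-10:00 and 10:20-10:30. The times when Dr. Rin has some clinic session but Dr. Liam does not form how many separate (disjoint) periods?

A \ B = 07:30-07:50, 08:40-08:50, 10:00-10:20, 10:30-10:50, 13:40-14:30.
That is 5 disjoint pieces.

5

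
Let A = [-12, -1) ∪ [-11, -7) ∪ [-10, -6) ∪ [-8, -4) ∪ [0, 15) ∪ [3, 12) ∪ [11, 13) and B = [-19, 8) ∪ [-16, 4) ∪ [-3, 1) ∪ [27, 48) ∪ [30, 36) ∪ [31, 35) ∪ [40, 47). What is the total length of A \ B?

7

Merge the first list: [-12, -1), [0, 15).
Merge the second list: [-19, 8), [27, 48).
A \ B = [8, 15).
Total: 7.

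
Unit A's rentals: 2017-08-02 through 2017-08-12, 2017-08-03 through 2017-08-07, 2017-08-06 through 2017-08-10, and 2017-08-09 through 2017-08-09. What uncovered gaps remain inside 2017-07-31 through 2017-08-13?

The merged coverage is 2017-08-02 through 2017-08-12.
Gaps within 2017-07-31 through 2017-08-13: 2017-07-31 through 2017-08-01, 2017-08-13 through 2017-08-13.

2017-07-31 through 2017-08-01, 2017-08-13 through 2017-08-13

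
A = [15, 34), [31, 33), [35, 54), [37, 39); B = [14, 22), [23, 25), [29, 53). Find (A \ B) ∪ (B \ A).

[14, 15) ∪ [22, 23) ∪ [25, 29) ∪ [34, 35) ∪ [53, 54)

A, merged: [15, 34), [35, 54).
A but not B: [22, 23), [25, 29), [53, 54).
B but not A: [14, 15), [34, 35).
Combining gives A △ B.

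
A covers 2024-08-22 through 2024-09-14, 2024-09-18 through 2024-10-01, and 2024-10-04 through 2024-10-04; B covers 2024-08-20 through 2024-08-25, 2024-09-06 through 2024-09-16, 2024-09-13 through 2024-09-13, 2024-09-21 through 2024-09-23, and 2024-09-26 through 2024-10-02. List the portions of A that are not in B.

2024-08-26 through 2024-09-05, 2024-09-18 through 2024-09-20, 2024-09-24 through 2024-09-25, 2024-10-04 through 2024-10-04

Merge the second list: 2024-08-20 through 2024-08-25, 2024-09-06 through 2024-09-16, 2024-09-21 through 2024-09-23, 2024-09-26 through 2024-10-02.
2024-08-22 through 2024-09-14 \ B = 2024-08-26 through 2024-09-05.
2024-09-18 through 2024-10-01 \ B = 2024-09-18 through 2024-09-20, 2024-09-24 through 2024-09-25.
2024-10-04 through 2024-10-04: nothing removed.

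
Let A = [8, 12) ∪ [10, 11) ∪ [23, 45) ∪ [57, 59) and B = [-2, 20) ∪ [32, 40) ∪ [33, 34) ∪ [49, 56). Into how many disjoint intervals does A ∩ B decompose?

Merge the first list: [8, 12), [23, 45), [57, 59).
Merge the second list: [-2, 20), [32, 40), [49, 56).
A ∩ B = [8, 12), [32, 40).
That is 2 disjoint pieces.

2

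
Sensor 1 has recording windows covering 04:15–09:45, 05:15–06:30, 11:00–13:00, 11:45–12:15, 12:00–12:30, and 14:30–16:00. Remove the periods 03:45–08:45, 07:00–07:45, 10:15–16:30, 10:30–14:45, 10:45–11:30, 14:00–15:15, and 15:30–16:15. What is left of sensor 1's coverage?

First set merges to 04:15–09:45, 11:00–13:00, 14:30–16:00.
Second set merges to 03:45–08:45, 10:15–16:30.
04:15–09:45 with B removed leaves 08:45–09:45.
11:00–13:00 lies entirely inside B → drops out.
14:30–16:00 lies entirely inside B → drops out.

08:45–09:45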